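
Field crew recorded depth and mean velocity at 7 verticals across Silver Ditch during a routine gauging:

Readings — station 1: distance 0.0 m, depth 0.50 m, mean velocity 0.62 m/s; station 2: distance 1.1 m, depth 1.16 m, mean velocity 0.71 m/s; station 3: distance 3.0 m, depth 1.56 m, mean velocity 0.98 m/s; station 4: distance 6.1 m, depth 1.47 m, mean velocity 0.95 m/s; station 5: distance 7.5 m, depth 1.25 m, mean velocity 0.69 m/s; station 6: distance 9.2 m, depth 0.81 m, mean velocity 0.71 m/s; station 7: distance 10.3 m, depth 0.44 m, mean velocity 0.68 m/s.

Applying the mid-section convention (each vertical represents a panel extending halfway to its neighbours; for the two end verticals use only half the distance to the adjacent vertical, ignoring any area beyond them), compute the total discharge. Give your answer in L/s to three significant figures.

w_1 = (1.1 − 0.0)/2 = 0.55 m; q_1 = 0.62 × 0.50 × 0.55 = 0.1705 m³/s
w_2 = (3.0 − 0.0)/2 = 1.5 m; q_2 = 0.71 × 1.16 × 1.5 = 1.235 m³/s
w_3 = (6.1 − 1.1)/2 = 2.5 m; q_3 = 0.98 × 1.56 × 2.5 = 3.822 m³/s
w_4 = (7.5 − 3.0)/2 = 2.25 m; q_4 = 0.95 × 1.47 × 2.25 = 3.142 m³/s
w_5 = (9.2 − 6.1)/2 = 1.55 m; q_5 = 0.69 × 1.25 × 1.55 = 1.337 m³/s
w_6 = (10.3 − 7.5)/2 = 1.4 m; q_6 = 0.71 × 0.81 × 1.4 = 0.8051 m³/s
w_7 = (10.3 − 9.2)/2 = 0.55 m; q_7 = 0.68 × 0.44 × 0.55 = 0.1646 m³/s
Q = Σ qᵢ = 10.68 m³/s
= 10.68 × 1000 = 10680 L/s

10700 L/s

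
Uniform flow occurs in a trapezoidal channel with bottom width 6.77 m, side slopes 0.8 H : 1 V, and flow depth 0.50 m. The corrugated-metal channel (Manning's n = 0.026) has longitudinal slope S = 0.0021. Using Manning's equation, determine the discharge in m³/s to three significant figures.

3.68 m³/s

A = (b + z·y)·y = (6.77 + 0.8×0.50)×0.50 = 3.585 m²
P = b + 2y√(1+z²) = 6.77 + 2×0.50×√(1+0.8²) = 8.051 m
R = A/P = 3.585/8.051 = 0.4453 m
Q = (1/n)·A·R^(2/3)·S^(1/2) = (1/0.026) × 3.585 × 0.4453^(2/3) × 0.0021^(1/2) = 3.685 m³/s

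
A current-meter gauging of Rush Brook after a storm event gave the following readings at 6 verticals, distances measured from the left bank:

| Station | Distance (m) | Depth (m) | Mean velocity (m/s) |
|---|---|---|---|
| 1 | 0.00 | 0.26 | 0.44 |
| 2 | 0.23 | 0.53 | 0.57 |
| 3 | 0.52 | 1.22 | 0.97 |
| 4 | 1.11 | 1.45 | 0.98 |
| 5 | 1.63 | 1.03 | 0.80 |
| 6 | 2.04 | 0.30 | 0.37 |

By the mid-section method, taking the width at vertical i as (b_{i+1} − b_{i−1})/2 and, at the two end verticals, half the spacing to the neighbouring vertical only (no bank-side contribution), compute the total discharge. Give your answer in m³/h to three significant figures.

6510 m³/h

w_1 = (0.23 − 0.00)/2 = 0.115 m; q_1 = 0.44 × 0.26 × 0.115 = 0.01316 m³/s
w_2 = (0.52 − 0.00)/2 = 0.26 m; q_2 = 0.57 × 0.53 × 0.26 = 0.07855 m³/s
w_3 = (1.11 − 0.23)/2 = 0.44 m; q_3 = 0.97 × 1.22 × 0.44 = 0.5207 m³/s
w_4 = (1.63 − 0.52)/2 = 0.555 m; q_4 = 0.98 × 1.45 × 0.555 = 0.7887 m³/s
w_5 = (2.04 − 1.11)/2 = 0.465 m; q_5 = 0.80 × 1.03 × 0.465 = 0.3832 m³/s
w_6 = (2.04 − 1.63)/2 = 0.205 m; q_6 = 0.37 × 0.30 × 0.205 = 0.02276 m³/s
Q = Σ qᵢ = 1.807 m³/s
= 1.807 × 3600 = 6505 m³/h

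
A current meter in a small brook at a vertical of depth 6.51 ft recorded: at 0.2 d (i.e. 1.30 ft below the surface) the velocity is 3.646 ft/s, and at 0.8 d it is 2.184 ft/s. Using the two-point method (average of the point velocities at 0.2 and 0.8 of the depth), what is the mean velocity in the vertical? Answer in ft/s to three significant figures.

2.92 ft/s

v̄ = (3.646 + 2.184) / 2 = 2.915 ft/s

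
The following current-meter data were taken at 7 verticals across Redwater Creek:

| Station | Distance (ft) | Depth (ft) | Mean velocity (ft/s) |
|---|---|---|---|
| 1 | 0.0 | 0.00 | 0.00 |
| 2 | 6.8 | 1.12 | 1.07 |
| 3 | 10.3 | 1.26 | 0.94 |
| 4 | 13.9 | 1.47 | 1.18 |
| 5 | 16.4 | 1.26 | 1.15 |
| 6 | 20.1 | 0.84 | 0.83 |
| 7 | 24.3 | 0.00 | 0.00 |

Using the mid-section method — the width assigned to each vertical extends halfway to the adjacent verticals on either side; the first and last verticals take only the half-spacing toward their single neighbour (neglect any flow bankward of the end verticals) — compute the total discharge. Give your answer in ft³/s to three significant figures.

w_2 = (10.3 − 0.0)/2 = 5.15 ft; q_2 = 1.07 × 1.12 × 5.15 = 6.172 ft³/s
w_3 = (13.9 − 6.8)/2 = 3.55 ft; q_3 = 0.94 × 1.26 × 3.55 = 4.205 ft³/s
w_4 = (16.4 − 10.3)/2 = 3.05 ft; q_4 = 1.18 × 1.47 × 3.05 = 5.291 ft³/s
w_5 = (20.1 − 13.9)/2 = 3.1 ft; q_5 = 1.15 × 1.26 × 3.1 = 4.492 ft³/s
w_6 = (24.3 − 16.4)/2 = 3.95 ft; q_6 = 0.83 × 0.84 × 3.95 = 2.754 ft³/s
Stations 1, 7 contribute zero (depth or velocity is 0).
Q = Σ qᵢ = 22.91 ft³/s

22.9 ft³/s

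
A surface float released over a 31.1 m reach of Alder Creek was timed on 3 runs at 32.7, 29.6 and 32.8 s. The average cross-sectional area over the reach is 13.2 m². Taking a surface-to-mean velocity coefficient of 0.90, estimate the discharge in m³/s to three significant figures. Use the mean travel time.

11.7 m³/s

t̄ = (32.7 + 29.6 + 32.8) / 3 = 31.7 s
v_surface = L / t̄ = 31.1 / 31.7 = 0.9811 m/s
v_mean = 0.90 × 0.9811 = 0.8830 m/s
Q = A × v_mean = 13.2 × 0.8830 = 11.66 m³/s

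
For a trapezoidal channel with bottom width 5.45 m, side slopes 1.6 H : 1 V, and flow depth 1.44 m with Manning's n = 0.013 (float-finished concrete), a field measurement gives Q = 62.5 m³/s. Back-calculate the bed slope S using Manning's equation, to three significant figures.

A = (b + z·y)·y = (5.45 + 1.6×1.44)×1.44 = 11.17 m²
P = b + 2y√(1+z²) = 5.45 + 2×1.44×√(1+1.6²) = 10.88 m
R = A/P = 11.17/10.88 = 1.026 m
S = (Q·n / (1·A·R^(2/3)))² = (62.5×0.013 / (1×11.17×1.017))² = 0.005118

0.00512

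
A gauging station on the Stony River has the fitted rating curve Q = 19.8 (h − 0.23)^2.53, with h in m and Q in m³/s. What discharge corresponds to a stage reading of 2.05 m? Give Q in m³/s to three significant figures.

Q = 19.8 × (2.05 − 0.23)^2.53 = 19.8 × 1.82^2.53 = 90.08 m³/s

90.1 m³/s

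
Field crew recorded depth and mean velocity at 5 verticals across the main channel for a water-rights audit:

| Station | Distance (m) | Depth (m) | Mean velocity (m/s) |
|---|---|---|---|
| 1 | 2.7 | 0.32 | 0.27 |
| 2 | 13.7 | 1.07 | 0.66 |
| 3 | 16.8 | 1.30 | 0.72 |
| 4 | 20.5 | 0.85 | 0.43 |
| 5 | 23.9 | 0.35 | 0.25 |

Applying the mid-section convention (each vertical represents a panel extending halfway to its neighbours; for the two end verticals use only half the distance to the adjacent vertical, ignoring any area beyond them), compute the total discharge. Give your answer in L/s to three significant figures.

10100 L/s

w_1 = (13.7 − 2.7)/2 = 5.5 m; q_1 = 0.27 × 0.32 × 5.5 = 0.4752 m³/s
w_2 = (16.8 − 2.7)/2 = 7.05 m; q_2 = 0.66 × 1.07 × 7.05 = 4.979 m³/s
w_3 = (20.5 − 13.7)/2 = 3.4 m; q_3 = 0.72 × 1.30 × 3.4 = 3.182 m³/s
w_4 = (23.9 − 16.8)/2 = 3.55 m; q_4 = 0.43 × 0.85 × 3.55 = 1.298 m³/s
w_5 = (23.9 − 20.5)/2 = 1.7 m; q_5 = 0.25 × 0.35 × 1.7 = 0.1488 m³/s
Q = Σ qᵢ = 10.08 m³/s
= 10.08 × 1000 = 10080 L/s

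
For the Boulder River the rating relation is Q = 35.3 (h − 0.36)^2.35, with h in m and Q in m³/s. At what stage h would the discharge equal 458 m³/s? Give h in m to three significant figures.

3.34 m

h − h₀ = (Q/C)^(1/b) = (458/35.3)^(1/2.35) = 2.976 m
h = 0.36 + 2.976 = 3.336 m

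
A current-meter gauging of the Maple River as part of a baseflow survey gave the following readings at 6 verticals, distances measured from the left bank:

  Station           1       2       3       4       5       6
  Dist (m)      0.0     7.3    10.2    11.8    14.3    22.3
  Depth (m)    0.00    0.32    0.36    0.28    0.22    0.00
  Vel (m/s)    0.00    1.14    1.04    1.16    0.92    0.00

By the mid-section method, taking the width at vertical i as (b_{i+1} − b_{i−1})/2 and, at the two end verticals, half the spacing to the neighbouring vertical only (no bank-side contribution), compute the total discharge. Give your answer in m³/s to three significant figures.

w_2 = (10.2 − 0.0)/2 = 5.1 m; q_2 = 1.14 × 0.32 × 5.1 = 1.860 m³/s
w_3 = (11.8 − 7.3)/2 = 2.25 m; q_3 = 1.04 × 0.36 × 2.25 = 0.8424 m³/s
w_4 = (14.3 − 10.2)/2 = 2.05 m; q_4 = 1.16 × 0.28 × 2.05 = 0.6658 m³/s
w_5 = (22.3 − 11.8)/2 = 5.25 m; q_5 = 0.92 × 0.22 × 5.25 = 1.063 m³/s
Stations 1, 6 contribute zero (depth or velocity is 0).
Q = Σ qᵢ = 4.431 m³/s

4.43 m³/s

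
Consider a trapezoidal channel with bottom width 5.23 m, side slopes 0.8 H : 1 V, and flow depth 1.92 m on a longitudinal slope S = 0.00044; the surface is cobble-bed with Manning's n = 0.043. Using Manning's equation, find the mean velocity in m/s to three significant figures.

A = (b + z·y)·y = (5.23 + 0.8×1.92)×1.92 = 12.99 m²
P = b + 2y√(1+z²) = 5.23 + 2×1.92×√(1+0.8²) = 10.15 m
R = A/P = 12.99/10.15 = 1.280 m
Q = (1/n)·A·R^(2/3)·S^(1/2) = (1/0.043) × 12.99 × 1.280^(2/3) × 0.00044^(1/2) = 7.471 m³/s
V = Q/A = 7.471/12.99 = 0.5751 m/s

0.575 m/s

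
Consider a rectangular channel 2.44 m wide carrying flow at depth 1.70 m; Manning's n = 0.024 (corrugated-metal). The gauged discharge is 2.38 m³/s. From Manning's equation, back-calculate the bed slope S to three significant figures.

A = b·y = 2.44 × 1.70 = 4.148 m²
P = b + 2y = 2.44 + 2×1.70 = 5.840 m
R = A/P = 4.148/5.840 = 0.7103 m
S = (Q·n / (1·A·R^(2/3)))² = (2.38×0.024 / (1×4.148×0.7961))² = 0.0002992

0.000299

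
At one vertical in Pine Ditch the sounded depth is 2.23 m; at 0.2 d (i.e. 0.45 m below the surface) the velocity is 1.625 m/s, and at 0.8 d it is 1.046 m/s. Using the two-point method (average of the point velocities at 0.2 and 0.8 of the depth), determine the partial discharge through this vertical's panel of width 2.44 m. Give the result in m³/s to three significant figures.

7.27 m³/s

v̄ = (1.625 + 1.046) / 2 = 1.336 m/s
q = v̄ × d × w = 1.336 × 2.23 × 2.44 = 7.267 m³/s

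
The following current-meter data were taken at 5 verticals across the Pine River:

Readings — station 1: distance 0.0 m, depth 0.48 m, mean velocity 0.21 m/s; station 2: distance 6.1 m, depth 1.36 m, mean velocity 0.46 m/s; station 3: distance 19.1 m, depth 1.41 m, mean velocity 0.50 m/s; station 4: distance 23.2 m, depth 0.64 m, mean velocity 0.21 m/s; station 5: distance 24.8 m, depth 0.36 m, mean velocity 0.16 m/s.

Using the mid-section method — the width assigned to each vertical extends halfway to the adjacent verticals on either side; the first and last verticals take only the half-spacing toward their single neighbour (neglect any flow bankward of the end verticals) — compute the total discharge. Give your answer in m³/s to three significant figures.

w_1 = (6.1 − 0.0)/2 = 3.05 m; q_1 = 0.21 × 0.48 × 3.05 = 0.3074 m³/s
w_2 = (19.1 − 0.0)/2 = 9.55 m; q_2 = 0.46 × 1.36 × 9.55 = 5.974 m³/s
w_3 = (23.2 − 6.1)/2 = 8.55 m; q_3 = 0.50 × 1.41 × 8.55 = 6.028 m³/s
w_4 = (24.8 − 19.1)/2 = 2.85 m; q_4 = 0.21 × 0.64 × 2.85 = 0.3830 m³/s
w_5 = (24.8 − 23.2)/2 = 0.8 m; q_5 = 0.16 × 0.36 × 0.8 = 0.04608 m³/s
Q = Σ qᵢ = 12.74 m³/s

12.7 m³/s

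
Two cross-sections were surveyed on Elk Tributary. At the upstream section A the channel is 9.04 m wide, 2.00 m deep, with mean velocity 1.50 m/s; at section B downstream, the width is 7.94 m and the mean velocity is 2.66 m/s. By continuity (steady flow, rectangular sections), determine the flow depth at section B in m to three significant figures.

1.28 m

Q = A₁V₁ = (9.04×2.00) × 1.50 = 27.12 m³/s
d₂ = Q/(b₂ V₂) = 27.12/(7.94×2.66) = 1.284 m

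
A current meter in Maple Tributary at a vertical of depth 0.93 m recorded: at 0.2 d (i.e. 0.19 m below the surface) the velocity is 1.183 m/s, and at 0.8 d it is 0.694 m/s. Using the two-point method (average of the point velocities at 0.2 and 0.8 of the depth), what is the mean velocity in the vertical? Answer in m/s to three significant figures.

0.939 m/s

v̄ = (1.183 + 0.694) / 2 = 0.9385 m/s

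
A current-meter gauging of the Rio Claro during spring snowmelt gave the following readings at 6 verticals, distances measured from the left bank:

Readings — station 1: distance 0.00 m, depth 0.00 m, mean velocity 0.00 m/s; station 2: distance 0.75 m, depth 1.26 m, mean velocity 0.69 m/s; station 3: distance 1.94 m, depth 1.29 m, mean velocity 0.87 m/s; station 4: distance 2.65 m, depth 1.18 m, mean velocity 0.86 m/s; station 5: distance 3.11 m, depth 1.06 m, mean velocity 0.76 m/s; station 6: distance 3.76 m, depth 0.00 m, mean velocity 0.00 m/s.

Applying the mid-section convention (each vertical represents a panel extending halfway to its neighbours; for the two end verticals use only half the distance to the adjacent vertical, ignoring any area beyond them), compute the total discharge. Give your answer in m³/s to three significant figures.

w_2 = (1.94 − 0.00)/2 = 0.97 m; q_2 = 0.69 × 1.26 × 0.97 = 0.8433 m³/s
w_3 = (2.65 − 0.75)/2 = 0.95 m; q_3 = 0.87 × 1.29 × 0.95 = 1.066 m³/s
w_4 = (3.11 − 1.94)/2 = 0.585 m; q_4 = 0.86 × 1.18 × 0.585 = 0.5937 m³/s
w_5 = (3.76 − 2.65)/2 = 0.555 m; q_5 = 0.76 × 1.06 × 0.555 = 0.4471 m³/s
Stations 1, 6 contribute zero (depth or velocity is 0).
Q = Σ qᵢ = 2.950 m³/s

2.95 m³/s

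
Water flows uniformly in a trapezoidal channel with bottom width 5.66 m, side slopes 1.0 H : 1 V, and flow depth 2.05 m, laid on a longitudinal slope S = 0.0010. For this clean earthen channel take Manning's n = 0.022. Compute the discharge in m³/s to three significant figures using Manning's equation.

A = (b + z·y)·y = (5.66 + 1.0×2.05)×2.05 = 15.81 m²
P = b + 2y√(1+z²) = 5.66 + 2×2.05×√(1+1.0²) = 11.46 m
R = A/P = 15.81/11.46 = 1.379 m
Q = (1/n)·A·R^(2/3)·S^(1/2) = (1/0.022) × 15.81 × 1.379^(2/3) × 0.0010^(1/2) = 28.15 m³/s

28.2 m³/s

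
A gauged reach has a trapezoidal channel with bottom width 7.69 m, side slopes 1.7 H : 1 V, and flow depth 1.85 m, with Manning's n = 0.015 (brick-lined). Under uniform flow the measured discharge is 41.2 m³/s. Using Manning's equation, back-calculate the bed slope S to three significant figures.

0.000645

A = (b + z·y)·y = (7.69 + 1.7×1.85)×1.85 = 20.04 m²
P = b + 2y√(1+z²) = 7.69 + 2×1.85×√(1+1.7²) = 14.99 m
R = A/P = 20.04/14.99 = 1.337 m
S = (Q·n / (1·A·R^(2/3)))² = (41.2×0.015 / (1×20.04×1.214))² = 0.0006451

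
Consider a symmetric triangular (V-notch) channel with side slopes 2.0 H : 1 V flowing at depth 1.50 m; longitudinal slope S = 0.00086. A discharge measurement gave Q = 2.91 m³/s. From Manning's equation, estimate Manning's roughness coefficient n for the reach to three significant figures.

0.0348

A = z·y² = 2.0×1.50² = 4.500 m²
P = 2y√(1+z²) = 2×1.50×√(1+2.0²) = 6.708 m
R = A/P = 4.500/6.708 = 0.6708 m
n = (1/Q)·A·R^(2/3)·S^(1/2) = (1/2.91) × 4.500 × 0.7663 × 0.02933 = 0.03475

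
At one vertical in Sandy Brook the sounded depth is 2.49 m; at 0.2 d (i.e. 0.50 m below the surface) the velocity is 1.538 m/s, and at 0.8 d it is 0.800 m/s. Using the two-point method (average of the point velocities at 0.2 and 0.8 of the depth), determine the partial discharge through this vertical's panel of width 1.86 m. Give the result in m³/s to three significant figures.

5.41 m³/s

v̄ = (1.538 + 0.800) / 2 = 1.169 m/s
q = v̄ × d × w = 1.169 × 2.49 × 1.86 = 5.414 m³/s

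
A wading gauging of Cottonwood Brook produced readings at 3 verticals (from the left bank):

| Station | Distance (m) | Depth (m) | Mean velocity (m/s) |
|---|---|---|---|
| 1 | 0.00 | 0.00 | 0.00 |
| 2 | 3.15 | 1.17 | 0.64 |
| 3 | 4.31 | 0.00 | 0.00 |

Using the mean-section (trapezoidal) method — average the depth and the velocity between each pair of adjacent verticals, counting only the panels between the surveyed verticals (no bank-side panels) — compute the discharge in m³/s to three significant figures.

0.807 m³/s

Panel 1-2: Δb = 3.15 m, d̄ = (0.00+1.17)/2 = 0.585, v̄ = (0.00+0.64)/2 = 0.32 → q = 3.15×0.585×0.32 = 0.5897 m³/s
Panel 2-3: Δb = 1.16 m, d̄ = (1.17+0.00)/2 = 0.585, v̄ = (0.64+0.00)/2 = 0.32 → q = 1.16×0.585×0.32 = 0.2172 m³/s
Q = Σ q = 0.8068 m³/s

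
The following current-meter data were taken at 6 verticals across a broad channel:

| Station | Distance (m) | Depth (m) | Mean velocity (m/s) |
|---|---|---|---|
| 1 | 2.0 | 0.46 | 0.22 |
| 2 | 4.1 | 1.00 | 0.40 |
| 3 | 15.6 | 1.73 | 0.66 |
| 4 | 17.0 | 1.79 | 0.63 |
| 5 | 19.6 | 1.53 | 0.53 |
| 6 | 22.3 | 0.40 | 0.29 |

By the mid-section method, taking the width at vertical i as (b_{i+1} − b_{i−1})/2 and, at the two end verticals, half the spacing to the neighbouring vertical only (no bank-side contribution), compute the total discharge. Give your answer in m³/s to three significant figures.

14.8 m³/s

w_1 = (4.1 − 2.0)/2 = 1.05 m; q_1 = 0.22 × 0.46 × 1.05 = 0.1063 m³/s
w_2 = (15.6 − 2.0)/2 = 6.8 m; q_2 = 0.40 × 1.00 × 6.8 = 2.720 m³/s
w_3 = (17.0 − 4.1)/2 = 6.45 m; q_3 = 0.66 × 1.73 × 6.45 = 7.365 m³/s
w_4 = (19.6 − 15.6)/2 = 2 m; q_4 = 0.63 × 1.79 × 2 = 2.255 m³/s
w_5 = (22.3 − 17.0)/2 = 2.65 m; q_5 = 0.53 × 1.53 × 2.65 = 2.149 m³/s
w_6 = (22.3 − 19.6)/2 = 1.35 m; q_6 = 0.29 × 0.40 × 1.35 = 0.1566 m³/s
Q = Σ qᵢ = 14.75 m³/s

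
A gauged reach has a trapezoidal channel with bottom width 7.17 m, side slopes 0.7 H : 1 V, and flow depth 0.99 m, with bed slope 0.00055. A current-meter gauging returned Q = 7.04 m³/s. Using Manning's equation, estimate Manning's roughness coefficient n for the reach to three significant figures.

0.0226

A = (b + z·y)·y = (7.17 + 0.7×0.99)×0.99 = 7.784 m²
P = b + 2y√(1+z²) = 7.17 + 2×0.99×√(1+0.7²) = 9.587 m
R = A/P = 7.784/9.587 = 0.8120 m
n = (1/Q)·A·R^(2/3)·S^(1/2) = (1/7.04) × 7.784 × 0.8704 × 0.02345 = 0.02257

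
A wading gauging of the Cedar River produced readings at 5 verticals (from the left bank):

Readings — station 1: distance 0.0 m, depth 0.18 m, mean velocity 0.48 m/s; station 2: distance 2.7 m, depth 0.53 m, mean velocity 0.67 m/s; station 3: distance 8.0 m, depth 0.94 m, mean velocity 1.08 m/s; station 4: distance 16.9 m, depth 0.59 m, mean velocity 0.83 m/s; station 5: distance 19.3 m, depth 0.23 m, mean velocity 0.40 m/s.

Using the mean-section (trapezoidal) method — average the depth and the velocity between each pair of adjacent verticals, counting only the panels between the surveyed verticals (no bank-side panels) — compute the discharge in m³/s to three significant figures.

Panel 1-2: Δb = 2.7 m, d̄ = (0.18+0.53)/2 = 0.355, v̄ = (0.48+0.67)/2 = 0.575 → q = 2.7×0.355×0.575 = 0.5511 m³/s
Panel 2-3: Δb = 5.3 m, d̄ = (0.53+0.94)/2 = 0.735, v̄ = (0.67+1.08)/2 = 0.875 → q = 5.3×0.735×0.875 = 3.409 m³/s
Panel 3-4: Δb = 8.9 m, d̄ = (0.94+0.59)/2 = 0.765, v̄ = (1.08+0.83)/2 = 0.955 → q = 8.9×0.765×0.955 = 6.502 m³/s
Panel 4-5: Δb = 2.4 m, d̄ = (0.59+0.23)/2 = 0.41, v̄ = (0.83+0.40)/2 = 0.615 → q = 2.4×0.41×0.615 = 0.6052 m³/s
Q = Σ q = 11.07 m³/s

11.1 m³/s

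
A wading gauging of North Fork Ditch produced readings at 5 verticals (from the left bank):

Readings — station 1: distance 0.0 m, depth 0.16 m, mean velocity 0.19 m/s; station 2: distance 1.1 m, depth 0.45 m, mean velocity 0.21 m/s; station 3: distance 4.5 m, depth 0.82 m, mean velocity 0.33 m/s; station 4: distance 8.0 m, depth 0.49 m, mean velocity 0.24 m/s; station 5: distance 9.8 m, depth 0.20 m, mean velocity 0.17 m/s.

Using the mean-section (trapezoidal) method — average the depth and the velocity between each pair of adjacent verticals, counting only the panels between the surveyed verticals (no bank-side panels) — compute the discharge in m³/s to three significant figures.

Panel 1-2: Δb = 1.1 m, d̄ = (0.16+0.45)/2 = 0.305, v̄ = (0.19+0.21)/2 = 0.2 → q = 1.1×0.305×0.2 = 0.06710 m³/s
Panel 2-3: Δb = 3.4 m, d̄ = (0.45+0.82)/2 = 0.635, v̄ = (0.21+0.33)/2 = 0.27 → q = 3.4×0.635×0.27 = 0.5829 m³/s
Panel 3-4: Δb = 3.5 m, d̄ = (0.82+0.49)/2 = 0.655, v̄ = (0.33+0.24)/2 = 0.285 → q = 3.5×0.655×0.285 = 0.6534 m³/s
Panel 4-5: Δb = 1.8 m, d̄ = (0.49+0.20)/2 = 0.345, v̄ = (0.24+0.17)/2 = 0.205 → q = 1.8×0.345×0.205 = 0.1273 m³/s
Q = Σ q = 1.431 m³/s

1.43 m³/s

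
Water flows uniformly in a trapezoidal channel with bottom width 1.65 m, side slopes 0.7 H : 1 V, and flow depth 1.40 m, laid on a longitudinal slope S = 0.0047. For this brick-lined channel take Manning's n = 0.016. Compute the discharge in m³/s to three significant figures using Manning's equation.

12.8 m³/s

A = (b + z·y)·y = (1.65 + 0.7×1.40)×1.40 = 3.682 m²
P = b + 2y√(1+z²) = 1.65 + 2×1.40×√(1+0.7²) = 5.068 m
R = A/P = 3.682/5.068 = 0.7265 m
Q = (1/n)·A·R^(2/3)·S^(1/2) = (1/0.016) × 3.682 × 0.7265^(2/3) × 0.0047^(1/2) = 12.75 m³/s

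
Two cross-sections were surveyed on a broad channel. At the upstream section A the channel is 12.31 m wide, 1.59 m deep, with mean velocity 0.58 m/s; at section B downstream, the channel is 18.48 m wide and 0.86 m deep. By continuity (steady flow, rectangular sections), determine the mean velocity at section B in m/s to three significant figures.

0.714 m/s

Q = A₁V₁ = (12.31×1.59) × 0.58 = 11.35 m³/s
A₂ = 18.48 × 0.86 = 15.89 m²
V₂ = Q/A₂ = 11.35/15.89 = 0.7143 m/s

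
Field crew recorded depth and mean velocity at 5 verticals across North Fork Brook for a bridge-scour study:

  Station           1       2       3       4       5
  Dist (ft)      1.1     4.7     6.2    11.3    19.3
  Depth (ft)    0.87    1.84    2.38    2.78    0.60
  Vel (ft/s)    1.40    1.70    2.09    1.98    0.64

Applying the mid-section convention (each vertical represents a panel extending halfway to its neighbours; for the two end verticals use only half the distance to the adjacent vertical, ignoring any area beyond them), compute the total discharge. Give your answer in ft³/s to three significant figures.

64.2 ft³/s

w_1 = (4.7 − 1.1)/2 = 1.8 ft; q_1 = 1.40 × 0.87 × 1.8 = 2.192 ft³/s
w_2 = (6.2 − 1.1)/2 = 2.55 ft; q_2 = 1.70 × 1.84 × 2.55 = 7.976 ft³/s
w_3 = (11.3 − 4.7)/2 = 3.3 ft; q_3 = 2.09 × 2.38 × 3.3 = 16.41 ft³/s
w_4 = (19.3 − 6.2)/2 = 6.55 ft; q_4 = 1.98 × 2.78 × 6.55 = 36.05 ft³/s
w_5 = (19.3 − 11.3)/2 = 4 ft; q_5 = 0.64 × 0.60 × 4 = 1.536 ft³/s
Q = Σ qᵢ = 64.17 ft³/s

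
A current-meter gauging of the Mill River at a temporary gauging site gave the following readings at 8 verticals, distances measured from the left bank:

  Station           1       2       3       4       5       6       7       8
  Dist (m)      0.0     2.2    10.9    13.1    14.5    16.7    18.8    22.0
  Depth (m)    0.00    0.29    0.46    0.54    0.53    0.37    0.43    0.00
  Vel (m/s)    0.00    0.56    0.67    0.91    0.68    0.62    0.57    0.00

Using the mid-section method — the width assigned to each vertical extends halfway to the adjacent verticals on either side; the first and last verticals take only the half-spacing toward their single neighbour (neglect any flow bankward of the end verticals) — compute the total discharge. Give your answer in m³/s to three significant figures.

5.24 m³/s

w_2 = (10.9 − 0.0)/2 = 5.45 m; q_2 = 0.56 × 0.29 × 5.45 = 0.8851 m³/s
w_3 = (13.1 − 2.2)/2 = 5.45 m; q_3 = 0.67 × 0.46 × 5.45 = 1.680 m³/s
w_4 = (14.5 − 10.9)/2 = 1.8 m; q_4 = 0.91 × 0.54 × 1.8 = 0.8845 m³/s
w_5 = (16.7 − 13.1)/2 = 1.8 m; q_5 = 0.68 × 0.53 × 1.8 = 0.6487 m³/s
w_6 = (18.8 − 14.5)/2 = 2.15 m; q_6 = 0.62 × 0.37 × 2.15 = 0.4932 m³/s
w_7 = (22.0 − 16.7)/2 = 2.65 m; q_7 = 0.57 × 0.43 × 2.65 = 0.6495 m³/s
Stations 1, 8 contribute zero (depth or velocity is 0).
Q = Σ qᵢ = 5.241 m³/s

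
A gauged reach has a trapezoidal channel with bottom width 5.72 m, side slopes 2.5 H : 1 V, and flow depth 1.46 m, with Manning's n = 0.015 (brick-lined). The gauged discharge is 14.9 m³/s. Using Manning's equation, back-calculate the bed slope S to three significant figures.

A = (b + z·y)·y = (5.72 + 2.5×1.46)×1.46 = 13.68 m²
P = b + 2y√(1+z²) = 5.72 + 2×1.46×√(1+2.5²) = 13.58 m
R = A/P = 13.68/13.58 = 1.007 m
S = (Q·n / (1·A·R^(2/3)))² = (14.9×0.015 / (1×13.68×1.005))² = 0.0002644

0.000264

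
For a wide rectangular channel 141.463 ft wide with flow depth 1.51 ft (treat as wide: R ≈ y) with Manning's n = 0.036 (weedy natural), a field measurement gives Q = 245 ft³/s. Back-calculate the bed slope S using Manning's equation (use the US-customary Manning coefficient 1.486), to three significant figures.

A = b·y = 141.463 × 1.51 = 213.6 ft²
Wide channel: R ≈ y = 1.51 ft
S = (Q·n / (1.486·A·R^(2/3)))² = (245×0.036 / (1.486×213.6×1.316))² = 0.0004457

0.000446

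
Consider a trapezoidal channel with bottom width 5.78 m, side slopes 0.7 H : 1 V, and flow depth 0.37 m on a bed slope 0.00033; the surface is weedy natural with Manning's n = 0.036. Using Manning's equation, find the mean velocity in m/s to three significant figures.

0.243 m/s

A = (b + z·y)·y = (5.78 + 0.7×0.37)×0.37 = 2.234 m²
P = b + 2y√(1+z²) = 5.78 + 2×0.37×√(1+0.7²) = 6.683 m
R = A/P = 2.234/6.683 = 0.3343 m
Q = (1/n)·A·R^(2/3)·S^(1/2) = (1/0.036) × 2.234 × 0.3343^(2/3) × 0.00033^(1/2) = 0.5431 m³/s
V = Q/A = 0.5431/2.234 = 0.2431 m/s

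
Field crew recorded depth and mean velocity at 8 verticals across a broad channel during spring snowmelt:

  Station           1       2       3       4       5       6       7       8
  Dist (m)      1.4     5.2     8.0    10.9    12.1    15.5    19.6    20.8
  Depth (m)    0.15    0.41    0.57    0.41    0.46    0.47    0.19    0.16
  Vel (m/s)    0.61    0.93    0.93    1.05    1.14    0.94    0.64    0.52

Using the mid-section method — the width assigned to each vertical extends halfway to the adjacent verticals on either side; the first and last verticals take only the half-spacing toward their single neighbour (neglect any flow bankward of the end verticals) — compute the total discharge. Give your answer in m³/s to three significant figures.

7.06 m³/s

w_1 = (5.2 − 1.4)/2 = 1.9 m; q_1 = 0.61 × 0.15 × 1.9 = 0.1739 m³/s
w_2 = (8.0 − 1.4)/2 = 3.3 m; q_2 = 0.93 × 0.41 × 3.3 = 1.258 m³/s
w_3 = (10.9 − 5.2)/2 = 2.85 m; q_3 = 0.93 × 0.57 × 2.85 = 1.511 m³/s
w_4 = (12.1 − 8.0)/2 = 2.05 m; q_4 = 1.05 × 0.41 × 2.05 = 0.8825 m³/s
w_5 = (15.5 − 10.9)/2 = 2.3 m; q_5 = 1.14 × 0.46 × 2.3 = 1.206 m³/s
w_6 = (19.6 − 12.1)/2 = 3.75 m; q_6 = 0.94 × 0.47 × 3.75 = 1.657 m³/s
w_7 = (20.8 − 15.5)/2 = 2.65 m; q_7 = 0.64 × 0.19 × 2.65 = 0.3222 m³/s
w_8 = (20.8 − 19.6)/2 = 0.6 m; q_8 = 0.52 × 0.16 × 0.6 = 0.04992 m³/s
Q = Σ qᵢ = 7.060 m³/s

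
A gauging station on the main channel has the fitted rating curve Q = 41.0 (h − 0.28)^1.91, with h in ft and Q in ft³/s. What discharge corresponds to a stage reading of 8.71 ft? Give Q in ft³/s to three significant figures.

2400 ft³/s

Q = 41.0 × (8.71 − 0.28)^1.91 = 41.0 × 8.43^1.91 = 2405 ft³/s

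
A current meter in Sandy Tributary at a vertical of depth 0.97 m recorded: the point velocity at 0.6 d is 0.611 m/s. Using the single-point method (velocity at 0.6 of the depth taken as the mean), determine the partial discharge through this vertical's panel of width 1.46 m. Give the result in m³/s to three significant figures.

v̄ = v₀.₆ = 0.611 m/s
q = v̄ × d × w = 0.6110 × 0.97 × 1.46 = 0.8653 m³/s

0.865 m³/s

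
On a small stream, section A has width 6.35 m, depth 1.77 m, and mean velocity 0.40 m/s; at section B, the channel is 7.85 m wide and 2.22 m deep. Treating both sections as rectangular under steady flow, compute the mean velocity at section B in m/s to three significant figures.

Q = A₁V₁ = (6.35×1.77) × 0.40 = 4.496 m³/s
A₂ = 7.85 × 2.22 = 17.43 m²
V₂ = Q/A₂ = 4.496/17.43 = 0.2580 m/s

0.258 m/s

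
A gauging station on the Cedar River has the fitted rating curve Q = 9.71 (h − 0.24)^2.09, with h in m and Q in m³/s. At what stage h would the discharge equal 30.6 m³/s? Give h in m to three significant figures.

1.97 m

h − h₀ = (Q/C)^(1/b) = (30.6/9.71)^(1/2.09) = 1.732 m
h = 0.24 + 1.732 = 1.972 m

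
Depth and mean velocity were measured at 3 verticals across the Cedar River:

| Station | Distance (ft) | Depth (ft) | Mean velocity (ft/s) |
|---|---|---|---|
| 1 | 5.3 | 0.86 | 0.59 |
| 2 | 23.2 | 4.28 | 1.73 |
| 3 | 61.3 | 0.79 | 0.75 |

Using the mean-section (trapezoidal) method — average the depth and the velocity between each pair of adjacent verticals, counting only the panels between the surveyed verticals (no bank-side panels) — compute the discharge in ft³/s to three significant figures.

Panel 1-2: Δb = 17.9 ft, d̄ = (0.86+4.28)/2 = 2.57, v̄ = (0.59+1.73)/2 = 1.16 → q = 17.9×2.57×1.16 = 53.36 ft³/s
Panel 2-3: Δb = 38.1 ft, d̄ = (4.28+0.79)/2 = 2.535, v̄ = (1.73+0.75)/2 = 1.24 → q = 38.1×2.535×1.24 = 119.8 ft³/s
Q = Σ q = 173.1 ft³/s

173 ft³/s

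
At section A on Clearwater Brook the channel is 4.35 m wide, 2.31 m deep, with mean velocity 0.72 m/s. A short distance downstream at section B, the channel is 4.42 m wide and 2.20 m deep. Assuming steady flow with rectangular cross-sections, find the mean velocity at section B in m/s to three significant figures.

Q = A₁V₁ = (4.35×2.31) × 0.72 = 7.235 m³/s
A₂ = 4.42 × 2.20 = 9.724 m²
V₂ = Q/A₂ = 7.235/9.724 = 0.7440 m/s

0.744 m/s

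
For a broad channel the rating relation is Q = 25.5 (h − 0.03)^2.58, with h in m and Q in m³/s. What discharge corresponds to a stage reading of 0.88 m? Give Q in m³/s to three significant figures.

Q = 25.5 × (0.88 − 0.03)^2.58 = 25.5 × 0.85^2.58 = 16.77 m³/s

16.8 m³/s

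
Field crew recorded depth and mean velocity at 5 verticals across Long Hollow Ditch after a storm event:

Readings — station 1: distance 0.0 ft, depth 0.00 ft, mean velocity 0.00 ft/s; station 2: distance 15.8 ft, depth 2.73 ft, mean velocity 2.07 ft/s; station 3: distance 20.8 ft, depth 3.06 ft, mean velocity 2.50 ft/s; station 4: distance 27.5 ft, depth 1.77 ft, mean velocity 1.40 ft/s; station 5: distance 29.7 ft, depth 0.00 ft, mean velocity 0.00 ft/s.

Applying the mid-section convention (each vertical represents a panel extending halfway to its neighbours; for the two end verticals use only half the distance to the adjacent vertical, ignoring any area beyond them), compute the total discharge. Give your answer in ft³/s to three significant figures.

115 ft³/s

w_2 = (20.8 − 0.0)/2 = 10.4 ft; q_2 = 2.07 × 2.73 × 10.4 = 58.77 ft³/s
w_3 = (27.5 − 15.8)/2 = 5.85 ft; q_3 = 2.50 × 3.06 × 5.85 = 44.75 ft³/s
w_4 = (29.7 − 20.8)/2 = 4.45 ft; q_4 = 1.40 × 1.77 × 4.45 = 11.03 ft³/s
Stations 1, 5 contribute zero (depth or velocity is 0).
Q = Σ qᵢ = 114.6 ft³/s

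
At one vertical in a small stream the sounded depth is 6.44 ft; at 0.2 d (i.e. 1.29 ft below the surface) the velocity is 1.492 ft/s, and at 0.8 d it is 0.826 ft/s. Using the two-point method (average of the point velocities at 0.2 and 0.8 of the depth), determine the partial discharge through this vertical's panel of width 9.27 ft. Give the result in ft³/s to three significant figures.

69.2 ft³/s

v̄ = (1.492 + 0.826) / 2 = 1.159 ft/s
q = v̄ × d × w = 1.159 × 6.44 × 9.27 = 69.19 ft³/s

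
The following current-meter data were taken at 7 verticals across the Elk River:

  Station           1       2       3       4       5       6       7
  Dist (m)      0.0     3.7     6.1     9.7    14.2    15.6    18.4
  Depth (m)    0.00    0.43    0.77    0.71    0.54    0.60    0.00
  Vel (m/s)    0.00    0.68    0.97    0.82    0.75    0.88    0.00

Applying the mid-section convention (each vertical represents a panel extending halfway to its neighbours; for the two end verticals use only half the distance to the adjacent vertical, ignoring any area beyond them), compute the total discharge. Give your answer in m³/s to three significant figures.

w_2 = (6.1 − 0.0)/2 = 3.05 m; q_2 = 0.68 × 0.43 × 3.05 = 0.8918 m³/s
w_3 = (9.7 − 3.7)/2 = 3 m; q_3 = 0.97 × 0.77 × 3 = 2.241 m³/s
w_4 = (14.2 − 6.1)/2 = 4.05 m; q_4 = 0.82 × 0.71 × 4.05 = 2.358 m³/s
w_5 = (15.6 − 9.7)/2 = 2.95 m; q_5 = 0.75 × 0.54 × 2.95 = 1.195 m³/s
w_6 = (18.4 − 14.2)/2 = 2.1 m; q_6 = 0.88 × 0.60 × 2.1 = 1.109 m³/s
Stations 1, 7 contribute zero (depth or velocity is 0).
Q = Σ qᵢ = 7.794 m³/s

7.79 m³/s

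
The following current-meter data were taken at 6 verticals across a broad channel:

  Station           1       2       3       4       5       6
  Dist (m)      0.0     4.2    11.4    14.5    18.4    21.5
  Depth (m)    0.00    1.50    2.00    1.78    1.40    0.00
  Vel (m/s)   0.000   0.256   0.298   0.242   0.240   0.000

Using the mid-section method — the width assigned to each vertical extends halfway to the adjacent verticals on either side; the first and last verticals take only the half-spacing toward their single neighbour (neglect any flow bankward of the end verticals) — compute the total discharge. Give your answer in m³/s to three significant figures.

w_2 = (11.4 − 0.0)/2 = 5.7 m; q_2 = 0.256 × 1.50 × 5.7 = 2.189 m³/s
w_3 = (14.5 − 4.2)/2 = 5.15 m; q_3 = 0.298 × 2.00 × 5.15 = 3.069 m³/s
w_4 = (18.4 − 11.4)/2 = 3.5 m; q_4 = 0.242 × 1.78 × 3.5 = 1.508 m³/s
w_5 = (21.5 − 14.5)/2 = 3.5 m; q_5 = 0.240 × 1.40 × 3.5 = 1.176 m³/s
Stations 1, 6 contribute zero (depth or velocity is 0).
Q = Σ qᵢ = 7.942 m³/s

7.94 m³/s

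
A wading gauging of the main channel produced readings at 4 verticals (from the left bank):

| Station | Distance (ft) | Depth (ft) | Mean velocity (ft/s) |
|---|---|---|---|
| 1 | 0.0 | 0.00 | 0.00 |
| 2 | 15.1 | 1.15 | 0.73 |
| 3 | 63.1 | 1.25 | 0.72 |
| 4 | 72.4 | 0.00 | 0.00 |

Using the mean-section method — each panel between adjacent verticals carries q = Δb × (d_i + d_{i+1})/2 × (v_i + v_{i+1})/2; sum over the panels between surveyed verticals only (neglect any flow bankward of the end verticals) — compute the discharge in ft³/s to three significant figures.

Panel 1-2: Δb = 15.1 ft, d̄ = (0.00+1.15)/2 = 0.575, v̄ = (0.00+0.73)/2 = 0.365 → q = 15.1×0.575×0.365 = 3.169 ft³/s
Panel 2-3: Δb = 48 ft, d̄ = (1.15+1.25)/2 = 1.2, v̄ = (0.73+0.72)/2 = 0.725 → q = 48×1.2×0.725 = 41.76 ft³/s
Panel 3-4: Δb = 9.3 ft, d̄ = (1.25+0.00)/2 = 0.625, v̄ = (0.72+0.00)/2 = 0.36 → q = 9.3×0.625×0.36 = 2.093 ft³/s
Q = Σ q = 47.02 ft³/s

47.0 ft³/s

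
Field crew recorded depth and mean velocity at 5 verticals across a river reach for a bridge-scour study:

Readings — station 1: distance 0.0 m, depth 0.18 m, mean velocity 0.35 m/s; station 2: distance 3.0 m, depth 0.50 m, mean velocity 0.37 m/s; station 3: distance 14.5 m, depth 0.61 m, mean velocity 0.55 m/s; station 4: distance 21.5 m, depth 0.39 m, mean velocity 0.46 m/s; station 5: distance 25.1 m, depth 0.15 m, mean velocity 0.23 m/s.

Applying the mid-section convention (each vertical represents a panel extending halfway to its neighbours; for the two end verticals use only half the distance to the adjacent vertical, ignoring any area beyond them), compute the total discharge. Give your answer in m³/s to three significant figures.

5.55 m³/s

w_1 = (3.0 − 0.0)/2 = 1.5 m; q_1 = 0.35 × 0.18 × 1.5 = 0.09450 m³/s
w_2 = (14.5 − 0.0)/2 = 7.25 m; q_2 = 0.37 × 0.50 × 7.25 = 1.341 m³/s
w_3 = (21.5 − 3.0)/2 = 9.25 m; q_3 = 0.55 × 0.61 × 9.25 = 3.103 m³/s
w_4 = (25.1 − 14.5)/2 = 5.3 m; q_4 = 0.46 × 0.39 × 5.3 = 0.9508 m³/s
w_5 = (25.1 − 21.5)/2 = 1.8 m; q_5 = 0.23 × 0.15 × 1.8 = 0.06210 m³/s
Q = Σ qᵢ = 5.552 m³/s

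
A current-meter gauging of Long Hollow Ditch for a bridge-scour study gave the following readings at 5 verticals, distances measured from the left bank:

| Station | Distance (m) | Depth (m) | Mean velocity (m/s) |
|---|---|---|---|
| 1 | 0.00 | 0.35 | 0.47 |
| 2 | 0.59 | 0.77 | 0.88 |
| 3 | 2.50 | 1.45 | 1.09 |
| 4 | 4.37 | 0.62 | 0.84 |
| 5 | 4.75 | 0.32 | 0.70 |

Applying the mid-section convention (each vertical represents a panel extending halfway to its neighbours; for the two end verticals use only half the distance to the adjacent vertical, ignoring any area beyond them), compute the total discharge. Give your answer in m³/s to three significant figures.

4.51 m³/s

w_1 = (0.59 − 0.00)/2 = 0.295 m; q_1 = 0.47 × 0.35 × 0.295 = 0.04853 m³/s
w_2 = (2.50 − 0.00)/2 = 1.25 m; q_2 = 0.88 × 0.77 × 1.25 = 0.8470 m³/s
w_3 = (4.37 − 0.59)/2 = 1.89 m; q_3 = 1.09 × 1.45 × 1.89 = 2.987 m³/s
w_4 = (4.75 − 2.50)/2 = 1.125 m; q_4 = 0.84 × 0.62 × 1.125 = 0.5859 m³/s
w_5 = (4.75 − 4.37)/2 = 0.19 m; q_5 = 0.70 × 0.32 × 0.19 = 0.04256 m³/s
Q = Σ qᵢ = 4.511 m³/s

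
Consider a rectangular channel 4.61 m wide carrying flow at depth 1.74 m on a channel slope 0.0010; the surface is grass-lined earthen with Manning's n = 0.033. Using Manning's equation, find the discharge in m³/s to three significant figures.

A = b·y = 4.61 × 1.74 = 8.021 m²
P = b + 2y = 4.61 + 2×1.74 = 8.090 m
R = A/P = 8.021/8.090 = 0.9915 m
Q = (1/n)·A·R^(2/3)·S^(1/2) = (1/0.033) × 8.021 × 0.9915^(2/3) × 0.0010^(1/2) = 7.643 m³/s

7.64 m³/s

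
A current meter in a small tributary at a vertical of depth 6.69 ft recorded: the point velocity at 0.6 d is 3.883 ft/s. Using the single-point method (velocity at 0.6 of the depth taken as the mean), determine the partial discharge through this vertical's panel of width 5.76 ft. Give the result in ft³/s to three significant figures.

v̄ = v₀.₆ = 3.883 ft/s
q = v̄ × d × w = 3.883 × 6.69 × 5.76 = 149.6 ft³/s

150 ft³/s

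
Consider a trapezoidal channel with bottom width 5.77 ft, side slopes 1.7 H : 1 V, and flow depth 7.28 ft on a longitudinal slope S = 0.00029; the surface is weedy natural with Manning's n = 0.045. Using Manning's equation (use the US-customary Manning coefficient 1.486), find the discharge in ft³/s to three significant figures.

182 ft³/s

A = (b + z·y)·y = (5.77 + 1.7×7.28)×7.28 = 132.1 ft²
P = b + 2y√(1+z²) = 5.77 + 2×7.28×√(1+1.7²) = 34.49 ft
R = A/P = 132.1/34.49 = 3.831 ft
Q = (1.486/n)·A·R^(2/3)·S^(1/2) = (1.486/0.045) × 132.1 × 3.831^(2/3) × 0.00029^(1/2) = 181.9 ft³/s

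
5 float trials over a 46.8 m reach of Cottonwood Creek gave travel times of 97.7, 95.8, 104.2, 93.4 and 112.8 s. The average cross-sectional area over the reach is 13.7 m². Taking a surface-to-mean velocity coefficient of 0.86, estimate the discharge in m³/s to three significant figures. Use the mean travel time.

t̄ = (97.7 + 95.8 + 104.2 + 93.4 + 112.8) / 5 = 100.78 s
v_surface = L / t̄ = 46.8 / 100.78 = 0.4644 m/s
v_mean = 0.86 × 0.4644 = 0.3994 m/s
Q = A × v_mean = 13.7 × 0.3994 = 5.471 m³/s

5.47 m³/s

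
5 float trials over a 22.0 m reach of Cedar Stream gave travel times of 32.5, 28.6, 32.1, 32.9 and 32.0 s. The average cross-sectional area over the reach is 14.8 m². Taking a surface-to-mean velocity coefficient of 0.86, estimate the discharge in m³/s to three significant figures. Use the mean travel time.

8.86 m³/s

t̄ = (32.5 + 28.6 + 32.1 + 32.9 + 32.0) / 5 = 31.62 s
v_surface = L / t̄ = 22.0 / 31.62 = 0.6958 m/s
v_mean = 0.86 × 0.6958 = 0.5984 m/s
Q = A × v_mean = 14.8 × 0.5984 = 8.856 m³/s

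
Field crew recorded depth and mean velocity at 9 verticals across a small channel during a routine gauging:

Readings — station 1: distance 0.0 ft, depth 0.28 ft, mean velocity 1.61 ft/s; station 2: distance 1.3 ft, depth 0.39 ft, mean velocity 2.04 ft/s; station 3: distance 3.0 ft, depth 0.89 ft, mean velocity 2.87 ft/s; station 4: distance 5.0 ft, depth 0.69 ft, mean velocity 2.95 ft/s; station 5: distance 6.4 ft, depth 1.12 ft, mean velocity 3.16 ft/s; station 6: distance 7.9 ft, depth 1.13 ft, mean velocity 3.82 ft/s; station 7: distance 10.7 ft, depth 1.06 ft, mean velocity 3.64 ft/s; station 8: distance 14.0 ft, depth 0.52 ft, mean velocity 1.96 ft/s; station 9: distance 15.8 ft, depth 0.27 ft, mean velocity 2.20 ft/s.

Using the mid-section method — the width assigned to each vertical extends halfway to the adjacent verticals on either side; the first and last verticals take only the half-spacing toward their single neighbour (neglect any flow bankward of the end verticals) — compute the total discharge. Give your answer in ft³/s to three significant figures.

39.0 ft³/s

w_1 = (1.3 − 0.0)/2 = 0.65 ft; q_1 = 1.61 × 0.28 × 0.65 = 0.2930 ft³/s
w_2 = (3.0 − 0.0)/2 = 1.5 ft; q_2 = 2.04 × 0.39 × 1.5 = 1.193 ft³/s
w_3 = (5.0 − 1.3)/2 = 1.85 ft; q_3 = 2.87 × 0.89 × 1.85 = 4.725 ft³/s
w_4 = (6.4 − 3.0)/2 = 1.7 ft; q_4 = 2.95 × 0.69 × 1.7 = 3.460 ft³/s
w_5 = (7.9 − 5.0)/2 = 1.45 ft; q_5 = 3.16 × 1.12 × 1.45 = 5.132 ft³/s
w_6 = (10.7 − 6.4)/2 = 2.15 ft; q_6 = 3.82 × 1.13 × 2.15 = 9.281 ft³/s
w_7 = (14.0 − 7.9)/2 = 3.05 ft; q_7 = 3.64 × 1.06 × 3.05 = 11.77 ft³/s
w_8 = (15.8 − 10.7)/2 = 2.55 ft; q_8 = 1.96 × 0.52 × 2.55 = 2.599 ft³/s
w_9 = (15.8 − 14.0)/2 = 0.9 ft; q_9 = 2.20 × 0.27 × 0.9 = 0.5346 ft³/s
Q = Σ qᵢ = 38.99 ft³/s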